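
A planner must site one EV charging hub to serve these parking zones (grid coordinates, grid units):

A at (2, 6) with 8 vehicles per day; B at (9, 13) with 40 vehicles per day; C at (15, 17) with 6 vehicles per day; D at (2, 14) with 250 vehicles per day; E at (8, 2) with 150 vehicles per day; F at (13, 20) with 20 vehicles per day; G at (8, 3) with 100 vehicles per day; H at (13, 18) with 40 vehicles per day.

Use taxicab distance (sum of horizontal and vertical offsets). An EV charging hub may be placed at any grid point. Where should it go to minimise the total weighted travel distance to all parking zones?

(8, 14)

Manhattan distance separates: Σwᵢ(|x−xᵢ|+|y−yᵢ|) = Σwᵢ|x−xᵢ| + Σwᵢ|y−yᵢ|, so x and y are optimised independently as 1-D weighted medians.
Total weight W = 614; half = 307.
x-coordinate, sorted with cumulative weight:
  x=2 (A, w=8) cum 8
  x=2 (D, w=250) cum 258
  x=8 (E, w=150) cum 408  ← median
  x=8 (G, w=100) cum 508
  x=9 (B, w=40) cum 548
  x=13 (F, w=20) cum 568
  x=13 (H, w=40) cum 608
  x=15 (C, w=6) cum 614
⇒ x* = 8
y-coordinate, sorted with cumulative weight:
  y=2 (E, w=150) cum 150
  y=3 (G, w=100) cum 250
  y=6 (A, w=8) cum 258
  y=13 (B, w=40) cum 298
  y=14 (D, w=250) cum 548  ← median
  y=17 (C, w=6) cum 554
  y=18 (H, w=40) cum 594
  y=20 (F, w=20) cum 614
⇒ y* = 14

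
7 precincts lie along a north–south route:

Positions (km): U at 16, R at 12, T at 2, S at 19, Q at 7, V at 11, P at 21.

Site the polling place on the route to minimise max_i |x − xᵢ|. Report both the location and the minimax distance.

The 1-center on a line is the midpoint of the two extreme points: leftmost at 2, rightmost at 21.
Optimal location = (2 + 21)/2 = 11.5; maximum distance = (21 − 2)/2 = 9.5.

location 11.5, max distance 9.5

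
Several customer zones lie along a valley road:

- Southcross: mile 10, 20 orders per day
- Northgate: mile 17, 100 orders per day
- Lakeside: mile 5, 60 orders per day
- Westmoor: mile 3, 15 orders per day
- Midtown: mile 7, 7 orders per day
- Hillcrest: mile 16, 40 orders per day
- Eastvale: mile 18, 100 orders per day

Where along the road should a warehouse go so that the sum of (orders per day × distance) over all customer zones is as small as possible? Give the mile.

x = 17

For a sum of weighted absolute distances on a line, the optimum is the weighted median (not the mean). Total weight W = 342; half-weight = 171.
Sort by position and accumulate weight:
  mile 3 (Westmoor, w=15) → cum 15
  mile 5 (Lakeside, w=60) → cum 75
  mile 7 (Midtown, w=7) → cum 82
  mile 10 (Southcross, w=20) → cum 102
  mile 16 (Hillcrest, w=40) → cum 142
  mile 17 (Northgate, w=100) → cum 242  ≥ 171 → median here
  mile 18 (Eastvale, w=100) → cum 342
Optimal location: mile 17.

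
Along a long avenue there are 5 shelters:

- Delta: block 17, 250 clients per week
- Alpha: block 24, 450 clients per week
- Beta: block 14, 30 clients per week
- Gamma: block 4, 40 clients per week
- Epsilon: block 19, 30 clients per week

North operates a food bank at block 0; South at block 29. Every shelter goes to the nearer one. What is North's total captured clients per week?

70

The indifferent point is the midpoint (0+29)/2 = 14.5; shelters left of it (closer to North at 0) go to North, those right go to South.
  Gamma at 4 (w=40) → North
  Beta at 14 (w=30) → North
  Delta at 17 (w=250) → South
  Epsilon at 19 (w=30) → South
  Alpha at 24 (w=450) → South
North captures 70; South captures 730.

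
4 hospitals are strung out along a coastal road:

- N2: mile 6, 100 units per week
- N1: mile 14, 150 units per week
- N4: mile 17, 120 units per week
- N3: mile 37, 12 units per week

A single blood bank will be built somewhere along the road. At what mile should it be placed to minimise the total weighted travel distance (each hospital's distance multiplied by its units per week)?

For a sum of weighted absolute distances on a line, the optimum is the weighted median (not the mean). Total weight W = 382; half-weight = 191.
Sort by position and accumulate weight:
  mile 6 (N2, w=100) → cum 100
  mile 14 (N1, w=150) → cum 250  ≥ 191 → median here
  mile 17 (N4, w=120) → cum 370
  mile 37 (N3, w=12) → cum 382
Optimal location: mile 14.

x = 14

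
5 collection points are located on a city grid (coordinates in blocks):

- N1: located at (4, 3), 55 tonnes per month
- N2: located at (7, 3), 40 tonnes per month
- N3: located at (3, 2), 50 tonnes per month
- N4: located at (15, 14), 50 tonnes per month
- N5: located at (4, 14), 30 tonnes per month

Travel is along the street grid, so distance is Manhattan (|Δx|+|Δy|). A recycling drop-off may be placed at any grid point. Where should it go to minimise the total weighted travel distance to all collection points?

Manhattan distance separates: Σwᵢ(|x−xᵢ|+|y−yᵢ|) = Σwᵢ|x−xᵢ| + Σwᵢ|y−yᵢ|, so x and y are optimised independently as 1-D weighted medians.
Total weight W = 225; half = 112.5.
x-coordinate, sorted with cumulative weight:
  x=3 (N3, w=50) cum 50
  x=4 (N1, w=55) cum 105
  x=4 (N5, w=30) cum 135  ← median
  x=7 (N2, w=40) cum 175
  x=15 (N4, w=50) cum 225
⇒ x* = 4
y-coordinate, sorted with cumulative weight:
  y=2 (N3, w=50) cum 50
  y=3 (N1, w=55) cum 105
  y=3 (N2, w=40) cum 145  ← median
  y=14 (N4, w=50) cum 195
  y=14 (N5, w=30) cum 225
⇒ y* = 3

(4, 3)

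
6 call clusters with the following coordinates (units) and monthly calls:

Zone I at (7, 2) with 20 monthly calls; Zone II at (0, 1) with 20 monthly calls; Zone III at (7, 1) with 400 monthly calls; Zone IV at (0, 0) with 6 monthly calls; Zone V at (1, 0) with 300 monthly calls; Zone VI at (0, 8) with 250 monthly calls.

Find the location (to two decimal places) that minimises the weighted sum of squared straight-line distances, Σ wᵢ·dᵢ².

The minimiser of Σwᵢ‖p−pᵢ‖² is the weighted centroid p* = (Σwᵢpᵢ)/(Σwᵢ).
Σwᵢ = 996.
Σwᵢxᵢ = 20·7 + 20·0 + 400·7 + 6·0 + 300·1 + 250·0 = 3240.
Σwᵢyᵢ = 20·2 + 20·1 + 400·1 + 6·0 + 300·0 + 250·8 = 2460.
x* = 3240/996 = 3.25, y* = 2460/996 = 2.47.

(3.25, 2.47)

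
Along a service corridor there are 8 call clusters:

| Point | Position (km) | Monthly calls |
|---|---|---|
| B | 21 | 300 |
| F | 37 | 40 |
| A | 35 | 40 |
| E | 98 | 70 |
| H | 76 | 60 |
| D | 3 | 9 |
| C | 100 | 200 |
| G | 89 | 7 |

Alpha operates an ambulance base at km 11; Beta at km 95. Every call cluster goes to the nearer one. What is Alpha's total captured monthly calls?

389

The indifferent point is the midpoint (11+95)/2 = 53; call clusters left of it (closer to Alpha at 11) go to Alpha, those right go to Beta.
  D at 3 (w=9) → Alpha
  B at 21 (w=300) → Alpha
  A at 35 (w=40) → Alpha
  F at 37 (w=40) → Alpha
  H at 76 (w=60) → Beta
  G at 89 (w=7) → Beta
  E at 98 (w=70) → Beta
  C at 100 (w=200) → Beta
Alpha captures 389; Beta captures 337.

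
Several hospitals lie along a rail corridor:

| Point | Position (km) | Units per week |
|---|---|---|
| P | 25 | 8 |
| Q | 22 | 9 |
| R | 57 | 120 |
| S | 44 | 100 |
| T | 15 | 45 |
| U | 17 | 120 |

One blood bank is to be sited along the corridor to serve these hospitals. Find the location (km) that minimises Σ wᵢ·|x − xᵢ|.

x = 44

For a sum of weighted absolute distances on a line, the optimum is the weighted median (not the mean). Total weight W = 402; half-weight = 201.
Sort by position and accumulate weight:
  km 15 (T, w=45) → cum 45
  km 17 (U, w=120) → cum 165
  km 22 (Q, w=9) → cum 174
  km 25 (P, w=8) → cum 182
  km 44 (S, w=100) → cum 282  ≥ 201 → median here
  km 57 (R, w=120) → cum 402
Optimal location: km 44.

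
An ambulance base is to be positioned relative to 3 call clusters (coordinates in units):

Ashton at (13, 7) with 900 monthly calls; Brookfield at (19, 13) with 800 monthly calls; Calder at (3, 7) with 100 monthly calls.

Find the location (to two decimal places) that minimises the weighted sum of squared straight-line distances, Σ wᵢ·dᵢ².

(15.11, 9.67)

The minimiser of Σwᵢ‖p−pᵢ‖² is the weighted centroid p* = (Σwᵢpᵢ)/(Σwᵢ).
Σwᵢ = 1800.
Σwᵢxᵢ = 900·13 + 800·19 + 100·3 = 27200.
Σwᵢyᵢ = 900·7 + 800·13 + 100·7 = 17400.
x* = 27200/1800 = 15.11, y* = 17400/1800 = 9.67.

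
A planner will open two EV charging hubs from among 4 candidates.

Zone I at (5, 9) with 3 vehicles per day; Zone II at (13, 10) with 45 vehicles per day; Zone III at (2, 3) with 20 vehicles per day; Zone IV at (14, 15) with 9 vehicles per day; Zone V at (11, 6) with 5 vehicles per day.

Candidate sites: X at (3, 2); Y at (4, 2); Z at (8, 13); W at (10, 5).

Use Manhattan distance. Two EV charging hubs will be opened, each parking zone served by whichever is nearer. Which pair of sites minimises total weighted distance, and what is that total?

Evaluate every pair (each demand assigned to the nearer of the two):
  {X, Z}: total = 543
  {X, W}: total = 563
  {Y, Z}: total = 563
  {Y, W}: total = 580
  {Z, W}: total = 663
  {X, Y}: total = 1091
Best pair: {X, Z} with total 543.

{X, Z}, total 543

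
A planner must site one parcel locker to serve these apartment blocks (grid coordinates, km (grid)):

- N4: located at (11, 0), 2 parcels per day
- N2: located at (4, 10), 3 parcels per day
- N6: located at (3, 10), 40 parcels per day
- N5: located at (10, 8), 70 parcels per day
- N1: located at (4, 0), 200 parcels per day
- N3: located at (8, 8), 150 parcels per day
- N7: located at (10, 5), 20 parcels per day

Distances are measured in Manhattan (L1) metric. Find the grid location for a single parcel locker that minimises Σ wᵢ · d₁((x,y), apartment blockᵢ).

(4, 8)

Manhattan distance separates: Σwᵢ(|x−xᵢ|+|y−yᵢ|) = Σwᵢ|x−xᵢ| + Σwᵢ|y−yᵢ|, so x and y are optimised independently as 1-D weighted medians.
Total weight W = 485; half = 242.5.
x-coordinate, sorted with cumulative weight:
  x=3 (N6, w=40) cum 40
  x=4 (N2, w=3) cum 43
  x=4 (N1, w=200) cum 243  ← median
  x=8 (N3, w=150) cum 393
  x=10 (N5, w=70) cum 463
  x=10 (N7, w=20) cum 483
  x=11 (N4, w=2) cum 485
⇒ x* = 4
y-coordinate, sorted with cumulative weight:
  y=0 (N4, w=2) cum 2
  y=0 (N1, w=200) cum 202
  y=5 (N7, w=20) cum 222
  y=8 (N5, w=70) cum 292  ← median
  y=8 (N3, w=150) cum 442
  y=10 (N2, w=3) cum 445
  y=10 (N6, w=40) cum 485
⇒ y* = 8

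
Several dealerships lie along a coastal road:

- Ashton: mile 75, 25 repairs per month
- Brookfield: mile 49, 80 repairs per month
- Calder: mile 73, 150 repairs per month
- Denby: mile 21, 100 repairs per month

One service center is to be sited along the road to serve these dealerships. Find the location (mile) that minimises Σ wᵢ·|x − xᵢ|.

For a sum of weighted absolute distances on a line, the optimum is the weighted median (not the mean). Total weight W = 355; half-weight = 177.5.
Sort by position and accumulate weight:
  mile 21 (Denby, w=100) → cum 100
  mile 49 (Brookfield, w=80) → cum 180  ≥ 177.5 → median here
  mile 73 (Calder, w=150) → cum 330
  mile 75 (Ashton, w=25) → cum 355
Optimal location: mile 49.

x = 49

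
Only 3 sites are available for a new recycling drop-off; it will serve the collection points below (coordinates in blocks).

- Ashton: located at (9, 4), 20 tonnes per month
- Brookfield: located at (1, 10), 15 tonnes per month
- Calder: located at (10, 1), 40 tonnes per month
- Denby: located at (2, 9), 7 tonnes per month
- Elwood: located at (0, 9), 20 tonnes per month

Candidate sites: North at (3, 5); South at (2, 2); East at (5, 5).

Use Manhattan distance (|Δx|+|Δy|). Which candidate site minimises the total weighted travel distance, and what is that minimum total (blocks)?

East, total 824 blocks

Total weighted distance at each candidate:
  North (3, 5): total = 860
  South (2, 2): total = 904
  East (5, 5): total = 824
Minimum is at East with total 824 blocks.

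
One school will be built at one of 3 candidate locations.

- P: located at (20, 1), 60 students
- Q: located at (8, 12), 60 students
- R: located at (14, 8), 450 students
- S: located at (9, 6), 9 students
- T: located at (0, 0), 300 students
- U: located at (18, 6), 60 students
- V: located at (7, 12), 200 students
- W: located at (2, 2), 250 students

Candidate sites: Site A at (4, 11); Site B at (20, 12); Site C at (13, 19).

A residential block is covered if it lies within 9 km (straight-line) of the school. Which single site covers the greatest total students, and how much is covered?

Coverage radius r = 9 km; a point is covered iff (Δx)²+(Δy)² ≤ 9² = 81.
  Site A (4, 11): covers {Q, S, V} → 269
  Site B (20, 12): covers {R, U} → 510
  Site C (13, 19): covers {Q} → 60
Maximum coverage at Site B: 510 students.

Site B, covering 510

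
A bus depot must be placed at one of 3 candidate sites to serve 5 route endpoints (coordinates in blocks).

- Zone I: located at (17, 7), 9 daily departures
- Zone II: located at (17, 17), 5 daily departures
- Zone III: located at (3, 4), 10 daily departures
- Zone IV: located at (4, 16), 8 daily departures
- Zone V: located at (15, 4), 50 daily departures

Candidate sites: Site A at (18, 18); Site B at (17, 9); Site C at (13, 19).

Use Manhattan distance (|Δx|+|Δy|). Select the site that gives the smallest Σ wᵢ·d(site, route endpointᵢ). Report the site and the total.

Total weighted distance at each candidate:
  Site A (18, 18): total = 1386
  Site B (17, 9): total = 758
  Site C (13, 19): total = 1370
Minimum is at Site B with total 758 blocks.

Site B, total 758 blocks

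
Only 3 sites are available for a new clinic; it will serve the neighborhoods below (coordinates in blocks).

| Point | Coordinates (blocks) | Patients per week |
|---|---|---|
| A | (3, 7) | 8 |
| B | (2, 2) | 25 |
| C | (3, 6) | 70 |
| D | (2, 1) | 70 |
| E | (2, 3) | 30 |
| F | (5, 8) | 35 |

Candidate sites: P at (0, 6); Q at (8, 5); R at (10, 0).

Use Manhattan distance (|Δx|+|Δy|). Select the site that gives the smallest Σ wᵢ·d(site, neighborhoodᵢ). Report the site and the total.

P, total 1277 blocks

Total weighted distance at each candidate:
  P (0, 6): total = 1277
  Q (8, 5): total = 1851
  R (10, 0): total = 2687
Minimum is at P with total 1277 blocks.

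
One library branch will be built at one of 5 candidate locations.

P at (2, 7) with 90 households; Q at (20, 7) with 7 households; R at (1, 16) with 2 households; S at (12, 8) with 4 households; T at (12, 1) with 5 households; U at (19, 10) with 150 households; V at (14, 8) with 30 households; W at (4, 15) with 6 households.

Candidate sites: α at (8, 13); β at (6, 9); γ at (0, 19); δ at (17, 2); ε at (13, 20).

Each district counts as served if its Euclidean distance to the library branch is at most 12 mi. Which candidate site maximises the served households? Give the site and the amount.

α, covering 282

Coverage radius r = 12 mi; a point is covered iff (Δx)²+(Δy)² ≤ 12² = 144.
  α (8, 13): covers {P, R, S, U, V, W} → 282
  β (6, 9): covers {P, R, S, T, V, W} → 137
  γ (0, 19): covers {R, W} → 8
  δ (17, 2): covers {Q, S, T, U, V} → 196
  ε (13, 20): covers {U, W} → 156
Maximum coverage at α: 282 households.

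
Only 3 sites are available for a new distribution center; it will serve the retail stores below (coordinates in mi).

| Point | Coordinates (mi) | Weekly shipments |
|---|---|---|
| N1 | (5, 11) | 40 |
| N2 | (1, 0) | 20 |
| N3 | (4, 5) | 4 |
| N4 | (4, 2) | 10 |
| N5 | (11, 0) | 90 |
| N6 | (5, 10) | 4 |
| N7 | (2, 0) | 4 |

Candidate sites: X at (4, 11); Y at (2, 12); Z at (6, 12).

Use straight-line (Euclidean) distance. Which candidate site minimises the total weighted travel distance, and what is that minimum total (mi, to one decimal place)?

Total weighted distance at each candidate:
  X (4, 11): total = 1605.9
  Y (2, 12): total = 1910.8
  Z (6, 12): total = 1677.2
Minimum is at X with total 1605.9 mi.

X, total 1605.9 mi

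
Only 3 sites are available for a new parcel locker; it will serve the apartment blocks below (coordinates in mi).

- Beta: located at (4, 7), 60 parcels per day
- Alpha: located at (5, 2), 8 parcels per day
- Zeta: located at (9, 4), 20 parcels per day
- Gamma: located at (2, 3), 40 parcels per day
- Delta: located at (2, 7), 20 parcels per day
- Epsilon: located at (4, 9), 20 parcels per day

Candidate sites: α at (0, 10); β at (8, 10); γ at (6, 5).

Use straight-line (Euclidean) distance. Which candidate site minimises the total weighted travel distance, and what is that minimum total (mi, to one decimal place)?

Total weighted distance at each candidate:
  α (0, 10): total = 1037.6
  β (8, 10): total = 1075.4
  γ (6, 5): total = 616.0
Minimum is at γ with total 616.0 mi.

γ, total 616.0 mi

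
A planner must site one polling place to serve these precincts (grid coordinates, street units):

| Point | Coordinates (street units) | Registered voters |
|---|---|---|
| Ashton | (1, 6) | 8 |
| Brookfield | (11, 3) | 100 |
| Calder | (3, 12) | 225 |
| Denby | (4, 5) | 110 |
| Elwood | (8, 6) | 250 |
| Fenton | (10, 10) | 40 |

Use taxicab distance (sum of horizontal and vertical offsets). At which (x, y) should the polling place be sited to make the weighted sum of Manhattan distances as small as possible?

(8, 6)

Manhattan distance separates: Σwᵢ(|x−xᵢ|+|y−yᵢ|) = Σwᵢ|x−xᵢ| + Σwᵢ|y−yᵢ|, so x and y are optimised independently as 1-D weighted medians.
Total weight W = 733; half = 366.5.
x-coordinate, sorted with cumulative weight:
  x=1 (Ashton, w=8) cum 8
  x=3 (Calder, w=225) cum 233
  x=4 (Denby, w=110) cum 343
  x=8 (Elwood, w=250) cum 593  ← median
  x=10 (Fenton, w=40) cum 633
  x=11 (Brookfield, w=100) cum 733
⇒ x* = 8
y-coordinate, sorted with cumulative weight:
  y=3 (Brookfield, w=100) cum 100
  y=5 (Denby, w=110) cum 210
  y=6 (Ashton, w=8) cum 218
  y=6 (Elwood, w=250) cum 468  ← median
  y=10 (Fenton, w=40) cum 508
  y=12 (Calder, w=225) cum 733
⇒ y* = 6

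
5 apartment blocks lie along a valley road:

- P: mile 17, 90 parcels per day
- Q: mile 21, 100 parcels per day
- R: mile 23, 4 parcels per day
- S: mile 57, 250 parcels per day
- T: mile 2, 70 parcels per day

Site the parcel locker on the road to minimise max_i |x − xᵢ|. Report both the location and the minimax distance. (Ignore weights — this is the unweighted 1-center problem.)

location 29.5, max distance 27.5

The 1-center on a line is the midpoint of the two extreme points: leftmost at 2, rightmost at 57.
Optimal location = (2 + 57)/2 = 29.5; maximum distance = (57 − 2)/2 = 27.5.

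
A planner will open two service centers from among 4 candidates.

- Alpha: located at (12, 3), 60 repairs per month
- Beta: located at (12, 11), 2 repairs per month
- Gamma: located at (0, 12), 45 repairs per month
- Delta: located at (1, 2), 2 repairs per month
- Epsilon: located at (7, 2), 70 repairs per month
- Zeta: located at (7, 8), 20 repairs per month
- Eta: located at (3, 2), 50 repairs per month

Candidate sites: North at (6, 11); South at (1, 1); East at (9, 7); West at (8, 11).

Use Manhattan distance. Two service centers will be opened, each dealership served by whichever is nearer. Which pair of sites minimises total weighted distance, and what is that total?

{South, East}, total 1676

Evaluate every pair (each demand assigned to the nearer of the two):
  {South, East}: total = 1676
  {North, South}: total = 1829
  {South, West}: total = 1855
  {North, East}: total = 1873
  {East, West}: total = 1959
  {North, West}: total = 2451
Best pair: {South, East} with total 1676.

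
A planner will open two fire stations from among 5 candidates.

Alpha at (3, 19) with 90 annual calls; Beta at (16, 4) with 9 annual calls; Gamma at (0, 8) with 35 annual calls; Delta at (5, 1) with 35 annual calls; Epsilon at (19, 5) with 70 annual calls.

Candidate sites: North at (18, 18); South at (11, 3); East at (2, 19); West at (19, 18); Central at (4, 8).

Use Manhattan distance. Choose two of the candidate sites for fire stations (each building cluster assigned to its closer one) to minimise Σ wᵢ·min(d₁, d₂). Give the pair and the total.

{South, East}, total 1579

Evaluate every pair (each demand assigned to the nearer of the two):
  {South, East}: total = 1579
  {East, Central}: total = 1914
  {South, Central}: total = 2254
  {East, West}: total = 2343
  {North, East}: total = 2404
  {West, Central}: total = 2554
  {North, Central}: total = 2624
  {North, South}: total = 3034
  {South, West}: total = 3124
  {North, West}: total = 4524
Best pair: {South, East} with total 1579.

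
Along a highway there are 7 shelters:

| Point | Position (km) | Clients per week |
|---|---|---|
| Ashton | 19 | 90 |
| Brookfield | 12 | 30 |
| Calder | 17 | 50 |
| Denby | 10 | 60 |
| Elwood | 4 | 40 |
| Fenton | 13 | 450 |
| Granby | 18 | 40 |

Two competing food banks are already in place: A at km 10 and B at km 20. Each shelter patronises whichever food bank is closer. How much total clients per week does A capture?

The indifferent point is the midpoint (10+20)/2 = 15; shelters left of it (closer to A at 10) go to A, those right go to B.
  Elwood at 4 (w=40) → A
  Denby at 10 (w=60) → A
  Brookfield at 12 (w=30) → A
  Fenton at 13 (w=450) → A
  Calder at 17 (w=50) → B
  Granby at 18 (w=40) → B
  Ashton at 19 (w=90) → B
A captures 580; B captures 180.

580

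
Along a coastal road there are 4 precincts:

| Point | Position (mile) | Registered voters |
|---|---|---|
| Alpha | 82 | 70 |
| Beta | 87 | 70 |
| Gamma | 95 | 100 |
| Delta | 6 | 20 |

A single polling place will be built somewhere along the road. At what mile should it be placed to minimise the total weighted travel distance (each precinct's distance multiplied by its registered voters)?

For a sum of weighted absolute distances on a line, the optimum is the weighted median (not the mean). Total weight W = 260; half-weight = 130.
Sort by position and accumulate weight:
  mile 6 (Delta, w=20) → cum 20
  mile 82 (Alpha, w=70) → cum 90
  mile 87 (Beta, w=70) → cum 160  ≥ 130 → median here
  mile 95 (Gamma, w=100) → cum 260
Optimal location: mile 87.

x = 87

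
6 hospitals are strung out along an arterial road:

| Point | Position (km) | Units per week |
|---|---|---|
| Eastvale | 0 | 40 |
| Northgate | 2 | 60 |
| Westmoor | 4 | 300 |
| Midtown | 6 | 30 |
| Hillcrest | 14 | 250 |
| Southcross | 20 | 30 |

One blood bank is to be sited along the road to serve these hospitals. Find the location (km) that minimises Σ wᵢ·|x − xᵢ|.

For a sum of weighted absolute distances on a line, the optimum is the weighted median (not the mean). Total weight W = 710; half-weight = 355.
Sort by position and accumulate weight:
  km 0 (Eastvale, w=40) → cum 40
  km 2 (Northgate, w=60) → cum 100
  km 4 (Westmoor, w=300) → cum 400  ≥ 355 → median here
  km 6 (Midtown, w=30) → cum 430
  km 14 (Hillcrest, w=250) → cum 680
  km 20 (Southcross, w=30) → cum 710
Optimal location: km 4.

x = 4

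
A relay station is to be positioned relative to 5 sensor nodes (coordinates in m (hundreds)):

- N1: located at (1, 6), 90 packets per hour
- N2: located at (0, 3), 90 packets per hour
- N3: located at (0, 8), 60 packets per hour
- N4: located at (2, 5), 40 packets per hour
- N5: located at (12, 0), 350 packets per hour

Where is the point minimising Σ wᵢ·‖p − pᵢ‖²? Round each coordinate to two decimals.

The minimiser of Σwᵢ‖p−pᵢ‖² is the weighted centroid p* = (Σwᵢpᵢ)/(Σwᵢ).
Σwᵢ = 630.
Σwᵢxᵢ = 90·1 + 90·0 + 60·0 + 40·2 + 350·12 = 4370.
Σwᵢyᵢ = 90·6 + 90·3 + 60·8 + 40·5 + 350·0 = 1490.
x* = 4370/630 = 6.94, y* = 1490/630 = 2.37.

(6.94, 2.37)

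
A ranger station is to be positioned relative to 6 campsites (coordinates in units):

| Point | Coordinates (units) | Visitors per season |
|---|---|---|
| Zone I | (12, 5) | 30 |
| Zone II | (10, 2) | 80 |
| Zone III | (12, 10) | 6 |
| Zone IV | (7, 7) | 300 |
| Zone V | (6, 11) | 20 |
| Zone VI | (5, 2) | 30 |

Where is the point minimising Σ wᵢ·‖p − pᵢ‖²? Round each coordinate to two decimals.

The minimiser of Σwᵢ‖p−pᵢ‖² is the weighted centroid p* = (Σwᵢpᵢ)/(Σwᵢ).
Σwᵢ = 466.
Σwᵢxᵢ = 30·12 + 80·10 + 6·12 + 300·7 + 20·6 + 30·5 = 3602.
Σwᵢyᵢ = 30·5 + 80·2 + 6·10 + 300·7 + 20·11 + 30·2 = 2750.
x* = 3602/466 = 7.73, y* = 2750/466 = 5.90.

(7.73, 5.90)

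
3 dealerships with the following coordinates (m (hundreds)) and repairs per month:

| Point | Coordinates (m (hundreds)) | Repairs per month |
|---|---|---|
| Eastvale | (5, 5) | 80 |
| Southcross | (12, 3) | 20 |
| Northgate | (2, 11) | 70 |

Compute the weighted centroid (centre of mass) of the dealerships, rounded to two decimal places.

The minimiser of Σwᵢ‖p−pᵢ‖² is the weighted centroid p* = (Σwᵢpᵢ)/(Σwᵢ).
Σwᵢ = 170.
Σwᵢxᵢ = 80·5 + 20·12 + 70·2 = 780.
Σwᵢyᵢ = 80·5 + 20·3 + 70·11 = 1230.
x* = 780/170 = 4.59, y* = 1230/170 = 7.24.

(4.59, 7.24)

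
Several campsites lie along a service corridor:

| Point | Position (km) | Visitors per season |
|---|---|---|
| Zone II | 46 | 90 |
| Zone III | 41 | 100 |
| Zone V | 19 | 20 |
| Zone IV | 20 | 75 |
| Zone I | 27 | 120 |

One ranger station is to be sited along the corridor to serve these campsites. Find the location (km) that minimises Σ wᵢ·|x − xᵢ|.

x = 27

For a sum of weighted absolute distances on a line, the optimum is the weighted median (not the mean). Total weight W = 405; half-weight = 202.5.
Sort by position and accumulate weight:
  km 19 (Zone V, w=20) → cum 20
  km 20 (Zone IV, w=75) → cum 95
  km 27 (Zone I, w=120) → cum 215  ≥ 202.5 → median here
  km 41 (Zone III, w=100) → cum 315
  km 46 (Zone II, w=90) → cum 405
Optimal location: km 27.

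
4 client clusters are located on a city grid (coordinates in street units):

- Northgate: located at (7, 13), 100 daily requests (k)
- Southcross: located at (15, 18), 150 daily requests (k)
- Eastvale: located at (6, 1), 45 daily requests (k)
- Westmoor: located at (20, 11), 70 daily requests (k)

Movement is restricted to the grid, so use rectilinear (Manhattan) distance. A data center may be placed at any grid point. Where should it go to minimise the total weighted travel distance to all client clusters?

(15, 13)

Manhattan distance separates: Σwᵢ(|x−xᵢ|+|y−yᵢ|) = Σwᵢ|x−xᵢ| + Σwᵢ|y−yᵢ|, so x and y are optimised independently as 1-D weighted medians.
Total weight W = 365; half = 182.5.
x-coordinate, sorted with cumulative weight:
  x=6 (Eastvale, w=45) cum 45
  x=7 (Northgate, w=100) cum 145
  x=15 (Southcross, w=150) cum 295  ← median
  x=20 (Westmoor, w=70) cum 365
⇒ x* = 15
y-coordinate, sorted with cumulative weight:
  y=1 (Eastvale, w=45) cum 45
  y=11 (Westmoor, w=70) cum 115
  y=13 (Northgate, w=100) cum 215  ← median
  y=18 (Southcross, w=150) cum 365
⇒ y* = 13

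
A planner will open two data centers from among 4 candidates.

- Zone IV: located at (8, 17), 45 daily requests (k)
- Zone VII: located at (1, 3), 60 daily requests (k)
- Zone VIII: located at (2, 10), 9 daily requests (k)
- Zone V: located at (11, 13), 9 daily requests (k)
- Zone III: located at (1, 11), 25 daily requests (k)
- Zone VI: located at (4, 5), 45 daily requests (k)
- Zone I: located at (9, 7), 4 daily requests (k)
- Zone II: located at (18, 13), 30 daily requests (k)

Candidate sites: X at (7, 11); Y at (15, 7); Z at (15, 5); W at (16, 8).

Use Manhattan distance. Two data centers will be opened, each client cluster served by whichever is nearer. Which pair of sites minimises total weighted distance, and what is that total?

Evaluate every pair (each demand assigned to the nearer of the two):
  {X, W}: total = 2052
  {X, Y}: total = 2112
  {X, Z}: total = 2172
  {Z, W}: total = 3146
  {Y, Z}: total = 3198
  {Y, W}: total = 3348
Best pair: {X, W} with total 2052.

{X, W}, total 2052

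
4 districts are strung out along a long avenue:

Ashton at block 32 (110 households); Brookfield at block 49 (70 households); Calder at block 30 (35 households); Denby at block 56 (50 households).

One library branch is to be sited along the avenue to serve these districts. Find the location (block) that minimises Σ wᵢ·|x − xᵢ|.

For a sum of weighted absolute distances on a line, the optimum is the weighted median (not the mean). Total weight W = 265; half-weight = 132.5.
Sort by position and accumulate weight:
  block 30 (Calder, w=35) → cum 35
  block 32 (Ashton, w=110) → cum 145  ≥ 132.5 → median here
  block 49 (Brookfield, w=70) → cum 215
  block 56 (Denby, w=50) → cum 265
Optimal location: block 32.

x = 32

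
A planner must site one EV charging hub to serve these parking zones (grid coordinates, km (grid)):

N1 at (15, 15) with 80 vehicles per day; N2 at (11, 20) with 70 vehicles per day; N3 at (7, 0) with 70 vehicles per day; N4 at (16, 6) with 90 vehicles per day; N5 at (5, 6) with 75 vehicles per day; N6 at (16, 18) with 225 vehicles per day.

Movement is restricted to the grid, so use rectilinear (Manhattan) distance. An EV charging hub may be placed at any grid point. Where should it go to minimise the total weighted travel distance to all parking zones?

Manhattan distance separates: Σwᵢ(|x−xᵢ|+|y−yᵢ|) = Σwᵢ|x−xᵢ| + Σwᵢ|y−yᵢ|, so x and y are optimised independently as 1-D weighted medians.
Total weight W = 610; half = 305.
x-coordinate, sorted with cumulative weight:
  x=5 (N5, w=75) cum 75
  x=7 (N3, w=70) cum 145
  x=11 (N2, w=70) cum 215
  x=15 (N1, w=80) cum 295
  x=16 (N4, w=90) cum 385  ← median
  x=16 (N6, w=225) cum 610
⇒ x* = 16
y-coordinate, sorted with cumulative weight:
  y=0 (N3, w=70) cum 70
  y=6 (N4, w=90) cum 160
  y=6 (N5, w=75) cum 235
  y=15 (N1, w=80) cum 315  ← median
  y=18 (N6, w=225) cum 540
  y=20 (N2, w=70) cum 610
⇒ y* = 15

(16, 15)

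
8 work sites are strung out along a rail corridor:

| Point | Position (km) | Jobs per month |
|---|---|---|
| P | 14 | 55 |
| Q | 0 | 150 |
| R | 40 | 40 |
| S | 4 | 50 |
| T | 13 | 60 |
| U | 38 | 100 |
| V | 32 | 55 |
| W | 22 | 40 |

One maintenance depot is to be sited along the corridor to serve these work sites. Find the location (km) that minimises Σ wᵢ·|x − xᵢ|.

x = 14

For a sum of weighted absolute distances on a line, the optimum is the weighted median (not the mean). Total weight W = 550; half-weight = 275.
Sort by position and accumulate weight:
  km 0 (Q, w=150) → cum 150
  km 4 (S, w=50) → cum 200
  km 13 (T, w=60) → cum 260
  km 14 (P, w=55) → cum 315  ≥ 275 → median here
  km 22 (W, w=40) → cum 355
  km 32 (V, w=55) → cum 410
  km 38 (U, w=100) → cum 510
  km 40 (R, w=40) → cum 550
Optimal location: km 14.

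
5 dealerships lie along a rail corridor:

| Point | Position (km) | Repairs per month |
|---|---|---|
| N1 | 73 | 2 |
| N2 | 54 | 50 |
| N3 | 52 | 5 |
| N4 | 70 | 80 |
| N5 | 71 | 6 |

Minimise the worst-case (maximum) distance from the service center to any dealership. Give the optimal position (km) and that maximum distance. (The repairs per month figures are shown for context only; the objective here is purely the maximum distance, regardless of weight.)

The 1-center on a line is the midpoint of the two extreme points: leftmost at 52, rightmost at 73.
Optimal location = (52 + 73)/2 = 62.5; maximum distance = (73 − 52)/2 = 10.5.

location 62.5, max distance 10.5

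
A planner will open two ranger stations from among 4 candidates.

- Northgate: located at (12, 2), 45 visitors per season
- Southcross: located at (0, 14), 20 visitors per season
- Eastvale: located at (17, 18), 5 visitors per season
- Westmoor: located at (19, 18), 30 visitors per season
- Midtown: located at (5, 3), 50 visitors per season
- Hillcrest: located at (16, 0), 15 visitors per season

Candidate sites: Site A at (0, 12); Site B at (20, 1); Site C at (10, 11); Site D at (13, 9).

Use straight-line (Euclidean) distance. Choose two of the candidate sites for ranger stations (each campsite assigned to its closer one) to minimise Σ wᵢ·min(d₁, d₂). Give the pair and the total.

{Site A, Site D}, total 1374.2

Evaluate every pair (each demand assigned to the nearer of the two):
  {Site A, Site D}: total = 1374.2
  {Site B, Site C}: total = 1496.7
  {Site A, Site C}: total = 1506.1
  {Site C, Site D}: total = 1514.7
  {Site B, Site D}: total = 1532.4
  {Site A, Site B}: total = 1576.6
Best pair: {Site A, Site D} with total 1374.2.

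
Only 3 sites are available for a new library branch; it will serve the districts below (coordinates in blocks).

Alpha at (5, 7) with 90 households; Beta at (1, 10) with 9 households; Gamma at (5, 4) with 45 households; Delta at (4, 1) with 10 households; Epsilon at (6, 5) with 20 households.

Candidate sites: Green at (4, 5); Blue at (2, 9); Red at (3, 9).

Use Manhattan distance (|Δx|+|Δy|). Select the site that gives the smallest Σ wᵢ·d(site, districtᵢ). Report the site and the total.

Green, total 512 blocks

Total weighted distance at each candidate:
  Green (4, 5): total = 512
  Blue (2, 9): total = 1088
  Red (3, 9): total = 932
Minimum is at Green with total 512 blocks.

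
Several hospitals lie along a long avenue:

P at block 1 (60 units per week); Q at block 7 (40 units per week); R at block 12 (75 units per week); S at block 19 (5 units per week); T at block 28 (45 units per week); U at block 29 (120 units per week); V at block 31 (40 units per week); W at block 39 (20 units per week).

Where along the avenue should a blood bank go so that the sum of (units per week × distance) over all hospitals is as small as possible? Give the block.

x = 28

For a sum of weighted absolute distances on a line, the optimum is the weighted median (not the mean). Total weight W = 405; half-weight = 202.5.
Sort by position and accumulate weight:
  block 1 (P, w=60) → cum 60
  block 7 (Q, w=40) → cum 100
  block 12 (R, w=75) → cum 175
  block 19 (S, w=5) → cum 180
  block 28 (T, w=45) → cum 225  ≥ 202.5 → median here
  block 29 (U, w=120) → cum 345
  block 31 (V, w=40) → cum 385
  block 39 (W, w=20) → cum 405
Optimal location: block 28.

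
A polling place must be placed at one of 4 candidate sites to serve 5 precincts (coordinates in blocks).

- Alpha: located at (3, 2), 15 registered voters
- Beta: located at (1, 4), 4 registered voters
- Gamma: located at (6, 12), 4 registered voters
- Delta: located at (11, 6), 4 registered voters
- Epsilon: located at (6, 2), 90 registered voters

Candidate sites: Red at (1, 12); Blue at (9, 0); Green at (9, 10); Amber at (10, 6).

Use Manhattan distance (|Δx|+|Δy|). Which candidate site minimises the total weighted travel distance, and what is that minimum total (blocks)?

Blue, total 710 blocks

Total weighted distance at each candidate:
  Red (1, 12): total = 1646
  Blue (9, 0): total = 710
  Green (9, 10): total = 1300
  Amber (10, 6): total = 973
Minimum is at Blue with total 710 blocks.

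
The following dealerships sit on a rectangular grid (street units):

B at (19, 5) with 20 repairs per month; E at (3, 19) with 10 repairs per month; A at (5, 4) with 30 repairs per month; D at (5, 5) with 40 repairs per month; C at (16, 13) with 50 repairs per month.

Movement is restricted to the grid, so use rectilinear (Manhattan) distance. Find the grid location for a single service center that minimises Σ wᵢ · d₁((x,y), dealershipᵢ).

(5, 5)

Manhattan distance separates: Σwᵢ(|x−xᵢ|+|y−yᵢ|) = Σwᵢ|x−xᵢ| + Σwᵢ|y−yᵢ|, so x and y are optimised independently as 1-D weighted medians.
Total weight W = 150; half = 75.
x-coordinate, sorted with cumulative weight:
  x=3 (E, w=10) cum 10
  x=5 (A, w=30) cum 40
  x=5 (D, w=40) cum 80  ← median
  x=16 (C, w=50) cum 130
  x=19 (B, w=20) cum 150
⇒ x* = 5
y-coordinate, sorted with cumulative weight:
  y=4 (A, w=30) cum 30
  y=5 (B, w=20) cum 50
  y=5 (D, w=40) cum 90  ← median
  y=13 (C, w=50) cum 140
  y=19 (E, w=10) cum 150
⇒ y* = 5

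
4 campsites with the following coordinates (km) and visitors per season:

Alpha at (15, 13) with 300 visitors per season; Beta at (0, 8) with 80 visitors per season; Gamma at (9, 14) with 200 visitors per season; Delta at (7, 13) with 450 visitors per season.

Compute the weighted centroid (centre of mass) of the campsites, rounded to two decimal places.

The minimiser of Σwᵢ‖p−pᵢ‖² is the weighted centroid p* = (Σwᵢpᵢ)/(Σwᵢ).
Σwᵢ = 1030.
Σwᵢxᵢ = 300·15 + 80·0 + 200·9 + 450·7 = 9450.
Σwᵢyᵢ = 300·13 + 80·8 + 200·14 + 450·13 = 13190.
x* = 9450/1030 = 9.17, y* = 13190/1030 = 12.81.

(9.17, 12.81)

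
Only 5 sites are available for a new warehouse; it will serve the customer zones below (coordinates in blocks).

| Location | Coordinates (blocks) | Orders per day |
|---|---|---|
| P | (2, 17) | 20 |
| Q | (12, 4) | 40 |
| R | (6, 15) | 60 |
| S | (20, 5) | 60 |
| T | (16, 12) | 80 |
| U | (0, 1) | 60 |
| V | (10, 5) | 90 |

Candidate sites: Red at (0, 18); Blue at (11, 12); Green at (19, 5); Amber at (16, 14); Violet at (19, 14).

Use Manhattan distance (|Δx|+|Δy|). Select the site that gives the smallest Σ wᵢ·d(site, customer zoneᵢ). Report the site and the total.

Blue, total 4520 blocks

Total weighted distance at each candidate:
  Red (0, 18): total = 8470
  Blue (11, 12): total = 4520
  Green (19, 5): total = 5330
  Amber (16, 14): total = 5590
  Violet (19, 14): total = 6460
Minimum is at Blue with total 4520 blocks.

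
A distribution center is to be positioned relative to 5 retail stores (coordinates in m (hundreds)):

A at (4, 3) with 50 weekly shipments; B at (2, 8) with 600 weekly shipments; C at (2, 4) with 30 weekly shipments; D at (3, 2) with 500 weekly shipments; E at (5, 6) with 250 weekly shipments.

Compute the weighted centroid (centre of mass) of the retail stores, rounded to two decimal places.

(2.94, 5.29)

The minimiser of Σwᵢ‖p−pᵢ‖² is the weighted centroid p* = (Σwᵢpᵢ)/(Σwᵢ).
Σwᵢ = 1430.
Σwᵢxᵢ = 50·4 + 600·2 + 30·2 + 500·3 + 250·5 = 4210.
Σwᵢyᵢ = 50·3 + 600·8 + 30·4 + 500·2 + 250·6 = 7570.
x* = 4210/1430 = 2.94, y* = 7570/1430 = 5.29.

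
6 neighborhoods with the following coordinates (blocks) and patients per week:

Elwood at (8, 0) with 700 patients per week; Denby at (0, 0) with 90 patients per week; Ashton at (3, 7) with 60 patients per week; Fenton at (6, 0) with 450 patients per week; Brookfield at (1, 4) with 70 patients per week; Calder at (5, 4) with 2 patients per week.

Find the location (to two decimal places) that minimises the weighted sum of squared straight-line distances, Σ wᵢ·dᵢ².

The minimiser of Σwᵢ‖p−pᵢ‖² is the weighted centroid p* = (Σwᵢpᵢ)/(Σwᵢ).
Σwᵢ = 1372.
Σwᵢxᵢ = 700·8 + 90·0 + 60·3 + 450·6 + 70·1 + 2·5 = 8560.
Σwᵢyᵢ = 700·0 + 90·0 + 60·7 + 450·0 + 70·4 + 2·4 = 708.
x* = 8560/1372 = 6.24, y* = 708/1372 = 0.52.

(6.24, 0.52)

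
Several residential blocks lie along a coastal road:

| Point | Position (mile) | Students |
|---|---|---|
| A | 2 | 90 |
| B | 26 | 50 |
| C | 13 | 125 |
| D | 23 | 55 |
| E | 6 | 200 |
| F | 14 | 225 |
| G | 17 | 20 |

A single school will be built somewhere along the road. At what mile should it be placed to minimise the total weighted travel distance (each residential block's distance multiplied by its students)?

For a sum of weighted absolute distances on a line, the optimum is the weighted median (not the mean). Total weight W = 765; half-weight = 382.5.
Sort by position and accumulate weight:
  mile 2 (A, w=90) → cum 90
  mile 6 (E, w=200) → cum 290
  mile 13 (C, w=125) → cum 415  ≥ 382.5 → median here
  mile 14 (F, w=225) → cum 640
  mile 17 (G, w=20) → cum 660
  mile 23 (D, w=55) → cum 715
  mile 26 (B, w=50) → cum 765
Optimal location: mile 13.

x = 13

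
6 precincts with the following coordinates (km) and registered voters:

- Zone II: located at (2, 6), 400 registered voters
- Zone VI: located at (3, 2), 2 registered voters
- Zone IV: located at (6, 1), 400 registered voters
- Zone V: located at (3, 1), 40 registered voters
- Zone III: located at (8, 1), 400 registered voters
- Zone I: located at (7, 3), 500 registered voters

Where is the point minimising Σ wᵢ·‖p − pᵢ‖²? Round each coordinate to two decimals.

(5.76, 2.72)

The minimiser of Σwᵢ‖p−pᵢ‖² is the weighted centroid p* = (Σwᵢpᵢ)/(Σwᵢ).
Σwᵢ = 1742.
Σwᵢxᵢ = 400·2 + 2·3 + 400·6 + 40·3 + 400·8 + 500·7 = 10026.
Σwᵢyᵢ = 400·6 + 2·2 + 400·1 + 40·1 + 400·1 + 500·3 = 4744.
x* = 10026/1742 = 5.76, y* = 4744/1742 = 2.72.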